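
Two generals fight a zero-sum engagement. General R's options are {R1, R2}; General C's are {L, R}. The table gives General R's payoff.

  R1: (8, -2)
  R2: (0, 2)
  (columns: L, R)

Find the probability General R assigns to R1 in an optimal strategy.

1/6

Row minima: R1 → -2, R2 → 0; maximin = 0.
Column maxima: L → 8, R → 2; minimax = 2.
0 ≠ 2, so there is no saddle point; optimal play is mixed.
Let General R play R1 with probability p. Expected payoff against L: 8p + 0(1−p) = 8p; against R: (-2)p + 2(1−p) = −4p + 2.
Setting these equal: 8p = −4p + 2 ⇒ 12p = 2 ⇒ p = 1/6, and the value is (8)·(1/6) = 4/3.
For General C: with q = P(L), equating R1's and R2's payoffs gives 10q − 2 = −2q + 2 ⇒ q = 1/3.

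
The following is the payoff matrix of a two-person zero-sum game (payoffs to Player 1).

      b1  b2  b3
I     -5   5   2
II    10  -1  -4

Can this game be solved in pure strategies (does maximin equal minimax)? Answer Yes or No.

No

Row minima: I → -5, II → -4; maximin = -4.
Column maxima: b1 → 10, b2 → 5, b3 → 2; minimax = 2.
-4 ≠ 2, so no pure-strategy equilibrium exists.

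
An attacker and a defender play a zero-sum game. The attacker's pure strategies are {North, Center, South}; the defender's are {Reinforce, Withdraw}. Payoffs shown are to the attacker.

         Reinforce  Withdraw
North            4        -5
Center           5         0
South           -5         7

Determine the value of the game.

35/17

Row minima: North → -5, Center → 0, South → -5; maximin = 0.
Column maxima: Reinforce → 5, Withdraw → 7; minimax = 5.
0 ≠ 5, so there is no saddle point; optimal play is mixed.
North is strictly dominated by Center, so the attacker never plays it.
On the remaining 2×2 (Center, South vs Reinforce, Withdraw):
Let the attacker play Center with probability p. Expected payoff against Reinforce: 5p + (-5)(1−p) = 10p − 5; against Withdraw: 0p + 7(1−p) = −7p + 7.
Setting these equal: 10p − 5 = −7p + 7 ⇒ 17p = 12 ⇒ p = 12/17, and the value is (10)·(12/17) − 5 = 35/17.
For the defender: with q = P(Reinforce), equating Center's and South's payoffs gives 5q = −12q + 7 ⇒ q = 7/17.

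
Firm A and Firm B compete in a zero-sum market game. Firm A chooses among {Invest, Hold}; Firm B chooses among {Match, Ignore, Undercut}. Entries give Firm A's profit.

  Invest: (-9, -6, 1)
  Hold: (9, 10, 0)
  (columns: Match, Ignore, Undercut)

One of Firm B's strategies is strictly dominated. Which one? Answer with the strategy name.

Ignore

Match holds Firm A's payoff strictly below Ignore in every row: -9 < -6, 9 < 10.
So Ignore is strictly dominated for Firm B.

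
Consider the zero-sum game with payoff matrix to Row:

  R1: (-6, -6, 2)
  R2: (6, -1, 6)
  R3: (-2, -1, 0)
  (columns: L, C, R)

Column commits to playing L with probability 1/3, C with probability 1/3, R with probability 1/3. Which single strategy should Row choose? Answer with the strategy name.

R2

Expected payoff of R1: (1/3)·(-6) + (1/3)·(-6) + (1/3)·2 = -10/3.
Expected payoff of R2: (1/3)·6 + (1/3)·(-1) + (1/3)·6 = 11/3.
Expected payoff of R3: (1/3)·(-2) + (1/3)·(-1) + (1/3)·0 = -1.
The largest is 11/3, so Row's best response is R2.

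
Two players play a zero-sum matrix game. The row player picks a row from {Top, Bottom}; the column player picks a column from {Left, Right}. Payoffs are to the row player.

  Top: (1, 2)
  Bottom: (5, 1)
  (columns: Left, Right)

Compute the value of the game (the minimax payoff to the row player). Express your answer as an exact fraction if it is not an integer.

9/5

Row minima: Top → 1, Bottom → 1; maximin = 1.
Column maxima: Left → 5, Right → 2; minimax = 2.
1 ≠ 2, so there is no saddle point; optimal play is mixed.
Let the row player play Top with probability p. Expected payoff against Left: 1p + 5(1−p) = −4p + 5; against Right: 2p + 1(1−p) = p + 1.
Setting these equal: −4p + 5 = p + 1 ⇒ −5p = -4 ⇒ p = 4/5, and the value is (-4)·(4/5) + 5 = 9/5.
For the column player: with q = P(Left), equating Top's and Bottom's payoffs gives −q + 2 = 4q + 1 ⇒ q = 1/5.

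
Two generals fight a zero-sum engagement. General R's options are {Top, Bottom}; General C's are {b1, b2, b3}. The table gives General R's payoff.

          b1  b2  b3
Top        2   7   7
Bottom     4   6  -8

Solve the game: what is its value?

44/17

Row minima: Top → 2, Bottom → -8; maximin = 2.
Column maxima: b1 → 4, b2 → 7, b3 → 7; minimax = 4.
2 ≠ 4, so there is no saddle point; optimal play is mixed.
b2 is strictly dominated by b1 (it gives General R strictly more in every row), so General C never plays it.
On the remaining 2×2 (Top, Bottom vs b1, b3):
Let General R play Top with probability p. Expected payoff against b1: 2p + 4(1−p) = −2p + 4; against b3: 7p + (-8)(1−p) = 15p − 8.
Setting these equal: −2p + 4 = 15p − 8 ⇒ −17p = -12 ⇒ p = 12/17, and the value is (-2)·(12/17) + 4 = 44/17.
For General C: with q = P(b1), equating Top's and Bottom's payoffs gives −5q + 7 = 12q − 8 ⇒ q = 15/17.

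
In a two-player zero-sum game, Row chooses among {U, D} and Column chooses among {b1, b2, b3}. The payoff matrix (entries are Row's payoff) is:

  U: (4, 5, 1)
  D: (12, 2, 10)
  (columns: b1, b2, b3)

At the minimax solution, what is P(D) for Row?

Row minima: U → 1, D → 2; maximin = 2.
Column maxima: b1 → 12, b2 → 5, b3 → 10; minimax = 5.
2 ≠ 5, so there is no saddle point; optimal play is mixed.
b1 is strictly dominated by b3 (it gives Row strictly more in every row), so Column never plays it.
On the remaining 2×2 (U, D vs b2, b3):
Let Row play U with probability p. Expected payoff against b2: 5p + 2(1−p) = 3p + 2; against b3: 1p + 10(1−p) = −9p + 10.
Setting these equal: 3p + 2 = −9p + 10 ⇒ 12p = 8 ⇒ p = 2/3, and the value is (3)·(2/3) + 2 = 4.
For Column: with q = P(b2), equating U's and D's payoffs gives 4q + 1 = −8q + 10 ⇒ q = 3/4.

1/3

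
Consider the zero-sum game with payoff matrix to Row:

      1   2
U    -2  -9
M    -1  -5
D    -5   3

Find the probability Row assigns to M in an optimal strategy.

2/3

Row minima: U → -9, M → -5, D → -5; maximin = -5.
Column maxima: 1 → -1, 2 → 3; minimax = -1.
-5 ≠ -1, so there is no saddle point; optimal play is mixed.
U is strictly dominated by M, so Row never plays it.
On the remaining 2×2 (M, D vs 1, 2):
Let Row play M with probability p. Expected payoff against 1: (-1)p + (-5)(1−p) = 4p − 5; against 2: (-5)p + 3(1−p) = −8p + 3.
Setting these equal: 4p − 5 = −8p + 3 ⇒ 12p = 8 ⇒ p = 2/3, and the value is (4)·(2/3) − 5 = -7/3.
For Column: with q = P(1), equating M's and D's payoffs gives 4q − 5 = −8q + 3 ⇒ q = 2/3.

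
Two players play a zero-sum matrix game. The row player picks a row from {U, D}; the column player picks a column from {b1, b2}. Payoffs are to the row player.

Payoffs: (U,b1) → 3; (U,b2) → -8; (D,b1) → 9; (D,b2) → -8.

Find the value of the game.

-8

Row minima: U → -8, D → -8; maximin = -8.
Column maxima: b1 → 9, b2 → -8; minimax = -8.
Since maximin = minimax = -8, there is a saddle point and the value is -8.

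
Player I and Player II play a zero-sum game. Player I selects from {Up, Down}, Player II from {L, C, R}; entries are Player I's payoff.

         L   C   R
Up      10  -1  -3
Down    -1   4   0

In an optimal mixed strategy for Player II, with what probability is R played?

Row minima: Up → -3, Down → -1; maximin = -1.
Column maxima: L → 10, C → 4, R → 0; minimax = 0.
-1 ≠ 0, so there is no saddle point; optimal play is mixed.
C is strictly dominated by R (it gives Player I strictly more in every row), so Player II never plays it.
On the remaining 2×2 (Up, Down vs L, R):
Let Player I play Up with probability p. Expected payoff against L: 10p + (-1)(1−p) = 11p − 1; against R: (-3)p + 0(1−p) = −3p.
Setting these equal: 11p − 1 = −3p ⇒ 14p = 1 ⇒ p = 1/14, and the value is (11)·(1/14) − 1 = -3/14.
For Player II: with q = P(L), equating Up's and Down's payoffs gives 13q − 3 = −q ⇒ q = 3/14.

11/14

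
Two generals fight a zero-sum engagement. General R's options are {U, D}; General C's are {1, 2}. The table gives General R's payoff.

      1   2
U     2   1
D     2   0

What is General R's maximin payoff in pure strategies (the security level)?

Row minima: U → 1, D → 0.
The best of these is 1.

1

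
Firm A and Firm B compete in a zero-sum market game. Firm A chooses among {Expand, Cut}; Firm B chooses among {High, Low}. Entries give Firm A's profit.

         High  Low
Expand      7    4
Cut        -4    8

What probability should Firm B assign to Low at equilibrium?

Row minima: Expand → 4, Cut → -4; maximin = 4.
Column maxima: High → 7, Low → 8; minimax = 7.
4 ≠ 7, so there is no saddle point; optimal play is mixed.
Let Firm A play Expand with probability p. Expected payoff against High: 7p + (-4)(1−p) = 11p − 4; against Low: 4p + 8(1−p) = −4p + 8.
Setting these equal: 11p − 4 = −4p + 8 ⇒ 15p = 12 ⇒ p = 4/5, and the value is (11)·(4/5) − 4 = 24/5.
For Firm B: with q = P(High), equating Expand's and Cut's payoffs gives 3q + 4 = −12q + 8 ⇒ q = 4/15.

11/15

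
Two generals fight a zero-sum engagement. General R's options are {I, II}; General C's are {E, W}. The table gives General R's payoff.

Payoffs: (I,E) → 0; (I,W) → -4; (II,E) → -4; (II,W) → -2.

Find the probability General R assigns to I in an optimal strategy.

Row minima: I → -4, II → -4; maximin = -4.
Column maxima: E → 0, W → -2; minimax = -2.
-4 ≠ -2, so there is no saddle point; optimal play is mixed.
Let General R play I with probability p. Expected payoff against E: 0p + (-4)(1−p) = 4p − 4; against W: (-4)p + (-2)(1−p) = −2p − 2.
Setting these equal: 4p − 4 = −2p − 2 ⇒ 6p = 2 ⇒ p = 1/3, and the value is (4)·(1/3) − 4 = -8/3.
For General C: with q = P(E), equating I's and II's payoffs gives 4q − 4 = −2q − 2 ⇒ q = 1/3.

1/3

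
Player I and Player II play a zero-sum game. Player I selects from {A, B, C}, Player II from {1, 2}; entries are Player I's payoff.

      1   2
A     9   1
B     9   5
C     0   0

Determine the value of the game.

5

Row minima: A → 1, B → 5, C → 0; maximin = 5.
Column maxima: 1 → 9, 2 → 5; minimax = 5.
Since maximin = minimax = 5, there is a saddle point and the value is 5.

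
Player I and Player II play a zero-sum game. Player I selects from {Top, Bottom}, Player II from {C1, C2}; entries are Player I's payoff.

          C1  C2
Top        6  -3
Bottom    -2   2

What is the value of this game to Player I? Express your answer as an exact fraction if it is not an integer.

6/13

Row minima: Top → -3, Bottom → -2; maximin = -2.
Column maxima: C1 → 6, C2 → 2; minimax = 2.
-2 ≠ 2, so there is no saddle point; optimal play is mixed.
Let Player I play Top with probability p. Expected payoff against C1: 6p + (-2)(1−p) = 8p − 2; against C2: (-3)p + 2(1−p) = −5p + 2.
Setting these equal: 8p − 2 = −5p + 2 ⇒ 13p = 4 ⇒ p = 4/13, and the value is (8)·(4/13) − 2 = 6/13.
For Player II: with q = P(C1), equating Top's and Bottom's payoffs gives 9q − 3 = −4q + 2 ⇒ q = 5/13.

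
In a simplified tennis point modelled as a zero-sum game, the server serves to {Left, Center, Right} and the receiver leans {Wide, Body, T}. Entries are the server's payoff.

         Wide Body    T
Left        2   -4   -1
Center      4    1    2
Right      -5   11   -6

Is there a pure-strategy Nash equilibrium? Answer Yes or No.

No

Row minima: Left → -4, Center → 1, Right → -6; maximin = 1.
Column maxima: Wide → 4, Body → 11, T → 2; minimax = 2.
1 ≠ 2, so no pure-strategy equilibrium exists.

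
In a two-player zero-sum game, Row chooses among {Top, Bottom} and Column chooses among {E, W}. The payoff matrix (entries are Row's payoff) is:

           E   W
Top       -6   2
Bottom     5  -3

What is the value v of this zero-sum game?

Row minima: Top → -6, Bottom → -3; maximin = -3.
Column maxima: E → 5, W → 2; minimax = 2.
-3 ≠ 2, so there is no saddle point; optimal play is mixed.
Let Row play Top with probability p. Expected payoff against E: (-6)p + 5(1−p) = −11p + 5; against W: 2p + (-3)(1−p) = 5p − 3.
Setting these equal: −11p + 5 = 5p − 3 ⇒ −16p = -8 ⇒ p = 1/2, and the value is (-11)·(1/2) + 5 = -1/2.
For Column: with q = P(E), equating Top's and Bottom's payoffs gives −8q + 2 = 8q − 3 ⇒ q = 5/16.

-1/2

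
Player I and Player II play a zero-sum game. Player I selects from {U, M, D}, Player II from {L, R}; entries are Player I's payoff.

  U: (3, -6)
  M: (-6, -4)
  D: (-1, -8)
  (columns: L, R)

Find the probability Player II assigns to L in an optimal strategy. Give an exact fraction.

2/11

Row minima: U → -6, M → -6, D → -8; maximin = -6.
Column maxima: L → 3, R → -4; minimax = -4.
-6 ≠ -4, so there is no saddle point; optimal play is mixed.
D is strictly dominated by U, so Player I never plays it.
On the remaining 2×2 (U, M vs L, R):
Let Player I play U with probability p. Expected payoff against L: 3p + (-6)(1−p) = 9p − 6; against R: (-6)p + (-4)(1−p) = −2p − 4.
Setting these equal: 9p − 6 = −2p − 4 ⇒ 11p = 2 ⇒ p = 2/11, and the value is (9)·(2/11) − 6 = -48/11.
For Player II: with q = P(L), equating U's and M's payoffs gives 9q − 6 = −2q − 4 ⇒ q = 2/11.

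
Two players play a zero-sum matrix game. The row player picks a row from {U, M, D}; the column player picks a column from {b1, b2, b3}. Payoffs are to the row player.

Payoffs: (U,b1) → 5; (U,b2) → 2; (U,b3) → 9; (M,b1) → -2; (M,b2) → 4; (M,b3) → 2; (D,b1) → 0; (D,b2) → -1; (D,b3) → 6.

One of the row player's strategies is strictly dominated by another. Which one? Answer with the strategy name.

D

U gives a strictly higher payoff than D against every column: 5 > 0, 2 > -1, 9 > 6.
So D is strictly dominated and the row player never plays it.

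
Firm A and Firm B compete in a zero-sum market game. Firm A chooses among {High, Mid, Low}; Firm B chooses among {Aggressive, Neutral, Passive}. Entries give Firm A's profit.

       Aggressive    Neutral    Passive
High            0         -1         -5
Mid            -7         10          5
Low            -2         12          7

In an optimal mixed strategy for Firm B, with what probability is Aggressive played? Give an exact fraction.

Row minima: High → -5, Mid → -7, Low → -2; maximin = -2.
Column maxima: Aggressive → 0, Neutral → 12, Passive → 7; minimax = 0.
-2 ≠ 0, so there is no saddle point; optimal play is mixed.
Mid is strictly dominated by Low, so Firm A never plays it.
Neutral is strictly dominated by Passive (it gives Firm A strictly more in every row), so Firm B never plays it.
On the remaining 2×2 (High, Low vs Aggressive, Passive):
Let Firm A play High with probability p. Expected payoff against Aggressive: 0p + (-2)(1−p) = 2p − 2; against Passive: (-5)p + 7(1−p) = −12p + 7.
Setting these equal: 2p − 2 = −12p + 7 ⇒ 14p = 9 ⇒ p = 9/14, and the value is (2)·(9/14) − 2 = -5/7.
For Firm B: with q = P(Aggressive), equating High's and Low's payoffs gives 5q − 5 = −9q + 7 ⇒ q = 6/7.

6/7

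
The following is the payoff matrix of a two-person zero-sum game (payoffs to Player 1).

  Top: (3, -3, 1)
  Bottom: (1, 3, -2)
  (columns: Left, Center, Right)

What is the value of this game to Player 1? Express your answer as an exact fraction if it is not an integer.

-1/3

Row minima: Top → -3, Bottom → -2; maximin = -2.
Column maxima: Left → 3, Center → 3, Right → 1; minimax = 1.
-2 ≠ 1, so there is no saddle point; optimal play is mixed.
Left is strictly dominated by Right (it gives Player 1 strictly more in every row), so Player 2 never plays it.
On the remaining 2×2 (Top, Bottom vs Center, Right):
Let Player 1 play Top with probability p. Expected payoff against Center: (-3)p + 3(1−p) = −6p + 3; against Right: 1p + (-2)(1−p) = 3p − 2.
Setting these equal: −6p + 3 = 3p − 2 ⇒ −9p = -5 ⇒ p = 5/9, and the value is (-6)·(5/9) + 3 = -1/3.
For Player 2: with q = P(Center), equating Top's and Bottom's payoffs gives −4q + 1 = 5q − 2 ⇒ q = 1/3.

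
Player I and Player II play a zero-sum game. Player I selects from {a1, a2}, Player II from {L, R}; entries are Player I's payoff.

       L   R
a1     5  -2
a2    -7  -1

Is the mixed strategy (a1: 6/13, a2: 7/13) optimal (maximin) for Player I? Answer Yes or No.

Against L this mix gives (6/13)·5 + (7/13)·(-7) = -19/13.
Against R this mix gives (6/13)·(-2) + (7/13)·(-1) = -19/13.
All of Player II's active replies (L, R) yield -19/13, and no column does worse for Player I. The mix makes Player II indifferent and guarantees -19/13, so it is optimal.

Yes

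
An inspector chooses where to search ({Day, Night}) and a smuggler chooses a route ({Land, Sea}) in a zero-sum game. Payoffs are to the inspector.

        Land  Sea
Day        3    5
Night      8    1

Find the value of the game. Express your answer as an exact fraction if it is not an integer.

37/9

Row minima: Day → 3, Night → 1; maximin = 3.
Column maxima: Land → 8, Sea → 5; minimax = 5.
3 ≠ 5, so there is no saddle point; optimal play is mixed.
Let the inspector play Day with probability p. Expected payoff against Land: 3p + 8(1−p) = −5p + 8; against Sea: 5p + 1(1−p) = 4p + 1.
Setting these equal: −5p + 8 = 4p + 1 ⇒ −9p = -7 ⇒ p = 7/9, and the value is (-5)·(7/9) + 8 = 37/9.
For the smuggler: with q = P(Land), equating Day's and Night's payoffs gives −2q + 5 = 7q + 1 ⇒ q = 4/9.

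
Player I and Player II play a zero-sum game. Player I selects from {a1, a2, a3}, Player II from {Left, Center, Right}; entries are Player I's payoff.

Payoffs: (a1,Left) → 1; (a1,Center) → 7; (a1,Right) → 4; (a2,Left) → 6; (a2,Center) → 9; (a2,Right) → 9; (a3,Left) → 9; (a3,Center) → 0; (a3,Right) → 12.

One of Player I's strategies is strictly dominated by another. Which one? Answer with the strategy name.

a1

a2 gives a strictly higher payoff than a1 against every column: 6 > 1, 9 > 7, 9 > 4.
So a1 is strictly dominated and Player I never plays it.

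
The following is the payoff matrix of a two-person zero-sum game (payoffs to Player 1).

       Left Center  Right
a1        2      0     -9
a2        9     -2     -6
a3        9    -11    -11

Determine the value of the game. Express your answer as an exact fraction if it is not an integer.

-6

Row minima: a1 → -9, a2 → -6, a3 → -11; maximin = -6.
Column maxima: Left → 9, Center → 0, Right → -6; minimax = -6.
Since maximin = minimax = -6, there is a saddle point and the value is -6.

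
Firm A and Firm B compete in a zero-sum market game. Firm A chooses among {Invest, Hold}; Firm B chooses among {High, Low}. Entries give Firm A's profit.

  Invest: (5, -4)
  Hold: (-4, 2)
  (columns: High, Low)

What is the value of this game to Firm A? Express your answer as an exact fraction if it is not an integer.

-2/5

Row minima: Invest → -4, Hold → -4; maximin = -4.
Column maxima: High → 5, Low → 2; minimax = 2.
-4 ≠ 2, so there is no saddle point; optimal play is mixed.
Let Firm A play Invest with probability p. Expected payoff against High: 5p + (-4)(1−p) = 9p − 4; against Low: (-4)p + 2(1−p) = −6p + 2.
Setting these equal: 9p − 4 = −6p + 2 ⇒ 15p = 6 ⇒ p = 2/5, and the value is (9)·(2/5) − 4 = -2/5.
For Firm B: with q = P(High), equating Invest's and Hold's payoffs gives 9q − 4 = −6q + 2 ⇒ q = 2/5.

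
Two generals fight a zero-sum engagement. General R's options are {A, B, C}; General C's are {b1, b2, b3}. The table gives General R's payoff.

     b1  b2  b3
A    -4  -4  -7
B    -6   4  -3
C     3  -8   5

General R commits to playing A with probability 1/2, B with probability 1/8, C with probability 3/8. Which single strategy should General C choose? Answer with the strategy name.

b2

If General C plays b1, General R's expected payoff is (1/2)·(-4) + (1/8)·(-6) + (3/8)·3 = -13/8.
If General C plays b2, General R's expected payoff is (1/2)·(-4) + (1/8)·4 + (3/8)·(-8) = -9/2.
If General C plays b3, General R's expected payoff is (1/2)·(-7) + (1/8)·(-3) + (3/8)·5 = -2.
General C minimizes General R's payoff; the smallest is -9/2, so the best response is b2.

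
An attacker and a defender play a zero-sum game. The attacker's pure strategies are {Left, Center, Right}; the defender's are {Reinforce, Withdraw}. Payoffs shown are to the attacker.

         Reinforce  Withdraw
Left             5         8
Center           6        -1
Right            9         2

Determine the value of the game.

31/5

Row minima: Left → 5, Center → -1, Right → 2; maximin = 5.
Column maxima: Reinforce → 9, Withdraw → 8; minimax = 8.
5 ≠ 8, so there is no saddle point; optimal play is mixed.
Center is strictly dominated by Right, so the attacker never plays it.
On the remaining 2×2 (Left, Right vs Reinforce, Withdraw):
Let the attacker play Left with probability p. Expected payoff against Reinforce: 5p + 9(1−p) = −4p + 9; against Withdraw: 8p + 2(1−p) = 6p + 2.
Setting these equal: −4p + 9 = 6p + 2 ⇒ −10p = -7 ⇒ p = 7/10, and the value is (-4)·(7/10) + 9 = 31/5.
For the defender: with q = P(Reinforce), equating Left's and Right's payoffs gives −3q + 8 = 7q + 2 ⇒ q = 3/5.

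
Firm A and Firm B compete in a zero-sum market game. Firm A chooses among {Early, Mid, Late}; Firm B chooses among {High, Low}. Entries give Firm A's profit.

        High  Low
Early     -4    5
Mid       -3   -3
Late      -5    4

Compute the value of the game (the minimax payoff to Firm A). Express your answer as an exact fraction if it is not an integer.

-3

Row minima: Early → -4, Mid → -3, Late → -5; maximin = -3.
Column maxima: High → -3, Low → 5; minimax = -3.
Since maximin = minimax = -3, there is a saddle point and the value is -3.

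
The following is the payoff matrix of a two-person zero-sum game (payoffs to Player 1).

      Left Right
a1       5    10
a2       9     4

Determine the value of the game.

Row minima: a1 → 5, a2 → 4; maximin = 5.
Column maxima: Left → 9, Right → 10; minimax = 9.
5 ≠ 9, so there is no saddle point; optimal play is mixed.
Let Player 1 play a1 with probability p. Expected payoff against Left: 5p + 9(1−p) = −4p + 9; against Right: 10p + 4(1−p) = 6p + 4.
Setting these equal: −4p + 9 = 6p + 4 ⇒ −10p = -5 ⇒ p = 1/2, and the value is (-4)·(1/2) + 9 = 7.
For Player 2: with q = P(Left), equating a1's and a2's payoffs gives −5q + 10 = 5q + 4 ⇒ q = 3/5.

7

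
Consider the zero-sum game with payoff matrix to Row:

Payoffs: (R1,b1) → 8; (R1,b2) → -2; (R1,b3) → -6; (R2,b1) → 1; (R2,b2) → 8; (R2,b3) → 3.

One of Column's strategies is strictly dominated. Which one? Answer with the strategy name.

b3 holds Row's payoff strictly below b2 in every row: -6 < -2, 3 < 8.
So b2 is strictly dominated for Column.

b2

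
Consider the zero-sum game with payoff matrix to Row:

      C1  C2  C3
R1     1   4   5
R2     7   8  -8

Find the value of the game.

Row minima: R1 → 1, R2 → -8; maximin = 1.
Column maxima: C1 → 7, C2 → 8, C3 → 5; minimax = 5.
1 ≠ 5, so there is no saddle point; optimal play is mixed.
C2 is strictly dominated by C1 (it gives Row strictly more in every row), so Column never plays it.
On the remaining 2×2 (R1, R2 vs C1, C3):
Let Row play R1 with probability p. Expected payoff against C1: 1p + 7(1−p) = −6p + 7; against C3: 5p + (-8)(1−p) = 13p − 8.
Setting these equal: −6p + 7 = 13p − 8 ⇒ −19p = -15 ⇒ p = 15/19, and the value is (-6)·(15/19) + 7 = 43/19.
For Column: with q = P(C1), equating R1's and R2's payoffs gives −4q + 5 = 15q − 8 ⇒ q = 13/19.

43/19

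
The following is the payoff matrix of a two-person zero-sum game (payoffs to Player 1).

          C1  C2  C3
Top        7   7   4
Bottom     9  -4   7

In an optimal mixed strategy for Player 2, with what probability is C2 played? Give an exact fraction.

Row minima: Top → 4, Bottom → -4; maximin = 4.
Column maxima: C1 → 9, C2 → 7, C3 → 7; minimax = 7.
4 ≠ 7, so there is no saddle point; optimal play is mixed.
C1 is strictly dominated by C3 (it gives Player 1 strictly more in every row), so Player 2 never plays it.
On the remaining 2×2 (Top, Bottom vs C2, C3):
Let Player 1 play Top with probability p. Expected payoff against C2: 7p + (-4)(1−p) = 11p − 4; against C3: 4p + 7(1−p) = −3p + 7.
Setting these equal: 11p − 4 = −3p + 7 ⇒ 14p = 11 ⇒ p = 11/14, and the value is (11)·(11/14) − 4 = 65/14.
For Player 2: with q = P(C2), equating Top's and Bottom's payoffs gives 3q + 4 = −11q + 7 ⇒ q = 3/14.

3/14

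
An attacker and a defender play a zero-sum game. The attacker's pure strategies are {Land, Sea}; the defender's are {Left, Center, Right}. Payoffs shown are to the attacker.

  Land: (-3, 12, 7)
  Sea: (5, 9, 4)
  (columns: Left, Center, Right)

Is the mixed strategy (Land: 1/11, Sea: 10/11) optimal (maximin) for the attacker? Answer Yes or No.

Yes

Against Left this mix gives (1/11)·(-3) + (10/11)·5 = 47/11.
Against Center this mix gives (1/11)·12 + (10/11)·9 = 102/11.
Against Right this mix gives (1/11)·7 + (10/11)·4 = 47/11.
All of the defender's active replies (Left, Right) yield 47/11, and no column does worse for the attacker. The mix makes the defender indifferent and guarantees 47/11, so it is optimal.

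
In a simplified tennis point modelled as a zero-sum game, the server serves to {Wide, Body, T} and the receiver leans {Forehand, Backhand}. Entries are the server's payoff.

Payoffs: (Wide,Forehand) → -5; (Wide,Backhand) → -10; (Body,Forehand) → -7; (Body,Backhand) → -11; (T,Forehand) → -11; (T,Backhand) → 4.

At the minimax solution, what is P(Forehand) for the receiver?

Row minima: Wide → -10, Body → -11, T → -11; maximin = -10.
Column maxima: Forehand → -5, Backhand → 4; minimax = -5.
-10 ≠ -5, so there is no saddle point; optimal play is mixed.
Body is strictly dominated by Wide, so the server never plays it.
On the remaining 2×2 (Wide, T vs Forehand, Backhand):
Let the server play Wide with probability p. Expected payoff against Forehand: (-5)p + (-11)(1−p) = 6p − 11; against Backhand: (-10)p + 4(1−p) = −14p + 4.
Setting these equal: 6p − 11 = −14p + 4 ⇒ 20p = 15 ⇒ p = 3/4, and the value is (6)·(3/4) − 11 = -13/2.
For the receiver: with q = P(Forehand), equating Wide's and T's payoffs gives 5q − 10 = −15q + 4 ⇒ q = 7/10.

7/10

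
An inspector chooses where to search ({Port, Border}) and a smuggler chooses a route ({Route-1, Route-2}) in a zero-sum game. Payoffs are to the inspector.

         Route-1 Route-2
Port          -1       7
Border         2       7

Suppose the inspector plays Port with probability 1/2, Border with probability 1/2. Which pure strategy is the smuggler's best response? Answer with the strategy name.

Route-1

If the smuggler plays Route-1, the inspector's expected payoff is (1/2)·(-1) + (1/2)·2 = 1/2.
If the smuggler plays Route-2, the inspector's expected payoff is (1/2)·7 + (1/2)·7 = 7.
The smuggler minimizes the inspector's payoff; the smallest is 1/2, so the best response is Route-1.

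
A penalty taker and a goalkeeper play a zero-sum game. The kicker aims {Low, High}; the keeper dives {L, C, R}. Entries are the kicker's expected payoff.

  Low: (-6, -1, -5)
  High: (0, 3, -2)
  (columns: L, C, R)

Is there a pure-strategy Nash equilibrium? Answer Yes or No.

Row minima: Low → -6, High → -2; maximin = -2.
Column maxima: L → 0, C → 3, R → -2; minimax = -2.
maximin = minimax = -2, so a saddle point exists.

Yes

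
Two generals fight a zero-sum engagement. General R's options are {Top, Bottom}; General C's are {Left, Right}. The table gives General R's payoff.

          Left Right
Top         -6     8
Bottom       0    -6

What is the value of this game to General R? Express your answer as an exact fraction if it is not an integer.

Row minima: Top → -6, Bottom → -6; maximin = -6.
Column maxima: Left → 0, Right → 8; minimax = 0.
-6 ≠ 0, so there is no saddle point; optimal play is mixed.
Let General R play Top with probability p. Expected payoff against Left: (-6)p + 0(1−p) = −6p; against Right: 8p + (-6)(1−p) = 14p − 6.
Setting these equal: −6p = 14p − 6 ⇒ −20p = -6 ⇒ p = 3/10, and the value is (-6)·(3/10) = -9/5.
For General C: with q = P(Left), equating Top's and Bottom's payoffs gives −14q + 8 = 6q − 6 ⇒ q = 7/10.

-9/5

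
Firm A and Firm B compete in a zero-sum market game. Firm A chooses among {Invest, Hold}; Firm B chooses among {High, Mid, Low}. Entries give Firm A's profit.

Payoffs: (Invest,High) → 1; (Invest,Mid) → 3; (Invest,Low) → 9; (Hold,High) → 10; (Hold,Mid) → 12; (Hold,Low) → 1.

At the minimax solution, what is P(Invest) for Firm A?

Row minima: Invest → 1, Hold → 1; maximin = 1.
Column maxima: High → 10, Mid → 12, Low → 9; minimax = 9.
1 ≠ 9, so there is no saddle point; optimal play is mixed.
Mid is strictly dominated by High (it gives Firm A strictly more in every row), so Firm B never plays it.
On the remaining 2×2 (Invest, Hold vs High, Low):
Let Firm A play Invest with probability p. Expected payoff against High: 1p + 10(1−p) = −9p + 10; against Low: 9p + 1(1−p) = 8p + 1.
Setting these equal: −9p + 10 = 8p + 1 ⇒ −17p = -9 ⇒ p = 9/17, and the value is (-9)·(9/17) + 10 = 89/17.
For Firm B: with q = P(High), equating Invest's and Hold's payoffs gives −8q + 9 = 9q + 1 ⇒ q = 8/17.

9/17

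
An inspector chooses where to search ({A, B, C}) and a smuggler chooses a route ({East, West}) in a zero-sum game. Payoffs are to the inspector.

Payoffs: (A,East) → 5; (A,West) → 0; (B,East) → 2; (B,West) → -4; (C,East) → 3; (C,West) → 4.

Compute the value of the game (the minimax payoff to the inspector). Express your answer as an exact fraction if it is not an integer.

Row minima: A → 0, B → -4, C → 3; maximin = 3.
Column maxima: East → 5, West → 4; minimax = 4.
3 ≠ 4, so there is no saddle point; optimal play is mixed.
B is strictly dominated by A, so the inspector never plays it.
On the remaining 2×2 (A, C vs East, West):
Let the inspector play A with probability p. Expected payoff against East: 5p + 3(1−p) = 2p + 3; against West: 0p + 4(1−p) = −4p + 4.
Setting these equal: 2p + 3 = −4p + 4 ⇒ 6p = 1 ⇒ p = 1/6, and the value is (2)·(1/6) + 3 = 10/3.
For the smuggler: with q = P(East), equating A's and C's payoffs gives 5q = −q + 4 ⇒ q = 2/3.

10/3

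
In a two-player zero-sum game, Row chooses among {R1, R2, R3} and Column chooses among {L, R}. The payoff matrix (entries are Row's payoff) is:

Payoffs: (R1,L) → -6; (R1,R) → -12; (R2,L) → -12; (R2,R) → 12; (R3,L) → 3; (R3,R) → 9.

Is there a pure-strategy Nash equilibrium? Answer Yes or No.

Yes

Row minima: R1 → -12, R2 → -12, R3 → 3; maximin = 3.
Column maxima: L → 3, R → 12; minimax = 3.
maximin = minimax = 3, so a saddle point exists.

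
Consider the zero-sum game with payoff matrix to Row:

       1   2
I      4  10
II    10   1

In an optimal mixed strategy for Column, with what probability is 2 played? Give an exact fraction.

Row minima: I → 4, II → 1; maximin = 4.
Column maxima: 1 → 10, 2 → 10; minimax = 10.
4 ≠ 10, so there is no saddle point; optimal play is mixed.
Let Row play I with probability p. Expected payoff against 1: 4p + 10(1−p) = −6p + 10; against 2: 10p + 1(1−p) = 9p + 1.
Setting these equal: −6p + 10 = 9p + 1 ⇒ −15p = -9 ⇒ p = 3/5, and the value is (-6)·(3/5) + 10 = 32/5.
For Column: with q = P(1), equating I's and II's payoffs gives −6q + 10 = 9q + 1 ⇒ q = 3/5.

2/5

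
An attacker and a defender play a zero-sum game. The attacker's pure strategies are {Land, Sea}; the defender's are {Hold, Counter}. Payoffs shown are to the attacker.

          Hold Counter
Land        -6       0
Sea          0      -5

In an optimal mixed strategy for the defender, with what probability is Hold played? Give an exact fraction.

5/11

Row minima: Land → -6, Sea → -5; maximin = -5.
Column maxima: Hold → 0, Counter → 0; minimax = 0.
-5 ≠ 0, so there is no saddle point; optimal play is mixed.
Let the attacker play Land with probability p. Expected payoff against Hold: (-6)p + 0(1−p) = −6p; against Counter: 0p + (-5)(1−p) = 5p − 5.
Setting these equal: −6p = 5p − 5 ⇒ −11p = -5 ⇒ p = 5/11, and the value is (-6)·(5/11) = -30/11.
For the defender: with q = P(Hold), equating Land's and Sea's payoffs gives −6q = 5q − 5 ⇒ q = 5/11.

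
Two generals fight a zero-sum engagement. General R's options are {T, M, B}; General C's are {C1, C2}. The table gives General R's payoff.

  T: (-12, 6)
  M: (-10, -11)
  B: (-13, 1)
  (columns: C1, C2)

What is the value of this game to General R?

-192/19

Row minima: T → -12, M → -11, B → -13; maximin = -11.
Column maxima: C1 → -10, C2 → 6; minimax = -10.
-11 ≠ -10, so there is no saddle point; optimal play is mixed.
B is strictly dominated by T, so General R never plays it.
On the remaining 2×2 (T, M vs C1, C2):
Let General R play T with probability p. Expected payoff against C1: (-12)p + (-10)(1−p) = −2p − 10; against C2: 6p + (-11)(1−p) = 17p − 11.
Setting these equal: −2p − 10 = 17p − 11 ⇒ −19p = -1 ⇒ p = 1/19, and the value is (-2)·(1/19) − 10 = -192/19.
For General C: with q = P(C1), equating T's and M's payoffs gives −18q + 6 = q − 11 ⇒ q = 17/19.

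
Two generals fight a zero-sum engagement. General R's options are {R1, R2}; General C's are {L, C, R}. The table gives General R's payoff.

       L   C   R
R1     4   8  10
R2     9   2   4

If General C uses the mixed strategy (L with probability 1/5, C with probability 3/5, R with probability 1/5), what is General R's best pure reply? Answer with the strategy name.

R1

Expected payoff of R1: (1/5)·4 + (3/5)·8 + (1/5)·10 = 38/5.
Expected payoff of R2: (1/5)·9 + (3/5)·2 + (1/5)·4 = 19/5.
The largest is 38/5, so General R's best response is R1.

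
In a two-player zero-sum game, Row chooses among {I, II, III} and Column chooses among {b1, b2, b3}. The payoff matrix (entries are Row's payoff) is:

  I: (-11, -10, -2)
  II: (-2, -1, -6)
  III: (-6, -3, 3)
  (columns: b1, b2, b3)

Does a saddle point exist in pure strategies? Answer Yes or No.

Row minima: I → -11, II → -6, III → -6; maximin = -6.
Column maxima: b1 → -2, b2 → -1, b3 → 3; minimax = -2.
-6 ≠ -2, so no pure-strategy equilibrium exists.

No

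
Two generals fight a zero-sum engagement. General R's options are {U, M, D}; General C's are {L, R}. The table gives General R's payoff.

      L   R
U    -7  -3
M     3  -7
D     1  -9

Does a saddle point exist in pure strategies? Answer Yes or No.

No

Row minima: U → -7, M → -7, D → -9; maximin = -7.
Column maxima: L → 3, R → -3; minimax = -3.
-7 ≠ -3, so no pure-strategy equilibrium exists.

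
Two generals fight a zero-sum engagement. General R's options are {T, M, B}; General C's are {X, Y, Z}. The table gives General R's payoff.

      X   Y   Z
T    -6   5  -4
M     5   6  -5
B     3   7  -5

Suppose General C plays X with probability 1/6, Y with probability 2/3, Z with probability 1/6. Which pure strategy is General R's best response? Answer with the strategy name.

Expected payoff of T: (1/6)·(-6) + (2/3)·5 + (1/6)·(-4) = 5/3.
Expected payoff of M: (1/6)·5 + (2/3)·6 + (1/6)·(-5) = 4.
Expected payoff of B: (1/6)·3 + (2/3)·7 + (1/6)·(-5) = 13/3.
The largest is 13/3, so General R's best response is B.

B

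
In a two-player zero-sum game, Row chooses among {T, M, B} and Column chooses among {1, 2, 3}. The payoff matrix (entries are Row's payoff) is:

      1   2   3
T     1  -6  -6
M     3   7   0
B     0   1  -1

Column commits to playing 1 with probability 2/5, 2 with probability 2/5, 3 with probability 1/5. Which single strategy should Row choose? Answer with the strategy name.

M

Expected payoff of T: (2/5)·1 + (2/5)·(-6) + (1/5)·(-6) = -16/5.
Expected payoff of M: (2/5)·3 + (2/5)·7 + (1/5)·0 = 4.
Expected payoff of B: (2/5)·0 + (2/5)·1 + (1/5)·(-1) = 1/5.
The largest is 4, so Row's best response is M.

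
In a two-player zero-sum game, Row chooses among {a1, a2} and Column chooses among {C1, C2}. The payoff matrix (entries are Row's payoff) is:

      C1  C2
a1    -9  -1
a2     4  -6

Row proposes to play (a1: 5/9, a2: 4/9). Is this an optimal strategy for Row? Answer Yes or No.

Yes

Against C1 this mix gives (5/9)·(-9) + (4/9)·4 = -29/9.
Against C2 this mix gives (5/9)·(-1) + (4/9)·(-6) = -29/9.
All of Column's active replies (C1, C2) yield -29/9, and no column does worse for Row. The mix makes Column indifferent and guarantees -29/9, so it is optimal.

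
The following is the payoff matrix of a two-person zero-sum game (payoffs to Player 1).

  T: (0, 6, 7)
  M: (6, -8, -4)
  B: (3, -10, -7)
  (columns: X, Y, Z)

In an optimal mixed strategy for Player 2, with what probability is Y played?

Row minima: T → 0, M → -8, B → -10; maximin = 0.
Column maxima: X → 6, Y → 6, Z → 7; minimax = 6.
0 ≠ 6, so there is no saddle point; optimal play is mixed.
B is strictly dominated by M, so Player 1 never plays it.
Z is strictly dominated by Y (it gives Player 1 strictly more in every row), so Player 2 never plays it.
On the remaining 2×2 (T, M vs X, Y):
Let Player 1 play T with probability p. Expected payoff against X: 0p + 6(1−p) = −6p + 6; against Y: 6p + (-8)(1−p) = 14p − 8.
Setting these equal: −6p + 6 = 14p − 8 ⇒ −20p = -14 ⇒ p = 7/10, and the value is (-6)·(7/10) + 6 = 9/5.
For Player 2: with q = P(X), equating T's and M's payoffs gives −6q + 6 = 14q − 8 ⇒ q = 7/10.

3/10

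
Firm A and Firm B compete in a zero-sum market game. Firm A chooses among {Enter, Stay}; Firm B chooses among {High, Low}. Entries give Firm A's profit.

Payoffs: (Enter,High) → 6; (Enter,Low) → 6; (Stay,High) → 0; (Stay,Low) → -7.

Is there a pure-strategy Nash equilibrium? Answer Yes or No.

Yes

Row minima: Enter → 6, Stay → -7; maximin = 6.
Column maxima: High → 6, Low → 6; minimax = 6.
maximin = minimax = 6, so a saddle point exists.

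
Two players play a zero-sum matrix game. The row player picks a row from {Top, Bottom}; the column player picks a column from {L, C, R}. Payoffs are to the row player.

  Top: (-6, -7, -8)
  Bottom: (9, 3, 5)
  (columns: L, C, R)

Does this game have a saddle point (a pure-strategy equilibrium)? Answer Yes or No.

Yes

Row minima: Top → -8, Bottom → 3; maximin = 3.
Column maxima: L → 9, C → 3, R → 5; minimax = 3.
maximin = minimax = 3, so a saddle point exists.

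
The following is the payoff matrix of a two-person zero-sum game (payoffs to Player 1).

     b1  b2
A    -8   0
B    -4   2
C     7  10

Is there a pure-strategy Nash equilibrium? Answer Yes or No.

Row minima: A → -8, B → -4, C → 7; maximin = 7.
Column maxima: b1 → 7, b2 → 10; minimax = 7.
maximin = minimax = 7, so a saddle point exists.

Yes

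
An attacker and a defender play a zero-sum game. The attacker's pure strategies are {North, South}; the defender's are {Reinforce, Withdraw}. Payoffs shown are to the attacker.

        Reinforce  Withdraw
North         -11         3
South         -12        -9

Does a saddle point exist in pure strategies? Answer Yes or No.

Yes

Row minima: North → -11, South → -12; maximin = -11.
Column maxima: Reinforce → -11, Withdraw → 3; minimax = -11.
maximin = minimax = -11, so a saddle point exists.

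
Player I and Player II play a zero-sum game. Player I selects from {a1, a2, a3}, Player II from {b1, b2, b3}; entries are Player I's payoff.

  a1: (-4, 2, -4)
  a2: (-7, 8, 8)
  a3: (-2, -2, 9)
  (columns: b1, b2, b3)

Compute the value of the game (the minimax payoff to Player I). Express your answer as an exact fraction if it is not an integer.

Row minima: a1 → -4, a2 → -7, a3 → -2; maximin = -2.
Column maxima: b1 → -2, b2 → 8, b3 → 9; minimax = -2.
Since maximin = minimax = -2, there is a saddle point and the value is -2.

-2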